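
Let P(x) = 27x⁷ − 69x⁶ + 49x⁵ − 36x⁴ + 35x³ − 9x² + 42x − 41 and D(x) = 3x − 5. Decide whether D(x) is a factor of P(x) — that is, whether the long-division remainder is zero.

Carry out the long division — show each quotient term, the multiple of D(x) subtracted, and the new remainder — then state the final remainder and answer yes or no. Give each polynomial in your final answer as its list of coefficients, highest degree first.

R = [4], so D(x) is not a factor of P(x). no

Step 1: lead(27x⁷ − 69x⁶ + 49x⁵ − 36x⁴ + 35x³ − 9x² + 42x − 41) ÷ lead(D) = 27x⁷ ÷ 3x = 9x⁶. Subtract (9x⁶)·D = 27x⁷ − 45x⁶. Remainder: −24x⁶ + 49x⁵ − 36x⁴ + 35x³ − 9x² + 42x − 41.
Step 2: lead(−24x⁶ + 49x⁵ − 36x⁴ + 35x³ − 9x² + 42x − 41) ÷ lead(D) = −24x⁶ ÷ 3x = −8x⁵. Subtract (−8x⁵)·D = −24x⁶ + 40x⁵. Remainder: 9x⁵ − 36x⁴ + 35x³ − 9x² + 42x − 41.
Step 3: lead(9x⁵ − 36x⁴ + 35x³ − 9x² + 42x − 41) ÷ lead(D) = 9x⁵ ÷ 3x = 3x⁴. Subtract (3x⁴)·D = 9x⁵ − 15x⁴. Remainder: −21x⁴ + 35x³ − 9x² + 42x − 41.
Step 4: lead(−21x⁴ + 35x³ − 9x² + 42x − 41) ÷ lead(D) = −21x⁴ ÷ 3x = −7x³. Subtract (−7x³)·D = −21x⁴ + 35x³. Remainder: −9x² + 42x − 41.
Step 5: lead(−9x² + 42x − 41) ÷ lead(D) = −9x² ÷ 3x = −3x. Subtract (−3x)·D = −9x² + 15x. Remainder: 27x − 41.
Step 6: lead(27x − 41) ÷ lead(D) = 27x ÷ 3x = 9. Subtract (9)·D = 27x − 45. Remainder: 4.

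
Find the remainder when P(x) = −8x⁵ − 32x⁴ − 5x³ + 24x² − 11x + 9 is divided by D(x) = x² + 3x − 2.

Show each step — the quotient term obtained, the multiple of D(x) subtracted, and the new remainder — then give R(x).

Step 1: lead(−8x⁵ − 32x⁴ − 5x³ + 24x² − 11x + 9) ÷ lead(D) = −8x⁵ ÷ x² = −8x³. Subtract (−8x³)·D = −8x⁵ − 24x⁴ + 16x³. Remainder: −8x⁴ − 21x³ + 24x² − 11x + 9.
Step 2: lead(−8x⁴ − 21x³ + 24x² − 11x + 9) ÷ lead(D) = −8x⁴ ÷ x² = −8x². Subtract (−8x²)·D = −8x⁴ − 24x³ + 16x². Remainder: 3x³ + 8x² − 11x + 9.
Step 3: lead(3x³ + 8x² − 11x + 9) ÷ lead(D) = 3x³ ÷ x² = 3x. Subtract (3x)·D = 3x³ + 9x² − 6x. Remainder: −x² − 5x + 9.
Step 4: lead(−x² − 5x + 9) ÷ lead(D) = −x² ÷ x² = −1. Subtract (−1)·D = −x² − 3x + 2. Remainder: −2x + 7.

R(x) = −2x + 7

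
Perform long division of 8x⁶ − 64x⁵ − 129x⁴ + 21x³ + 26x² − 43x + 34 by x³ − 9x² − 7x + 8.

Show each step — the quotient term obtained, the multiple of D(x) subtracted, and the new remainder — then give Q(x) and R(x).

Q(x) = 8x³ + 8x² − x + 4; R(x) = −9x² − 7x + 2

Step 1: lead(8x⁶ − 64x⁵ − 129x⁴ + 21x³ + 26x² − 43x + 34) ÷ lead(D) = 8x⁶ ÷ x³ = 8x³. Subtract (8x³)·D = 8x⁶ − 72x⁵ − 56x⁴ + 64x³. Remainder: 8x⁵ − 73x⁴ − 43x³ + 26x² − 43x + 34.
Step 2: lead(8x⁵ − 73x⁴ − 43x³ + 26x² − 43x + 34) ÷ lead(D) = 8x⁵ ÷ x³ = 8x². Subtract (8x²)·D = 8x⁵ − 72x⁴ − 56x³ + 64x². Remainder: −x⁴ + 13x³ − 38x² − 43x + 34.
Step 3: lead(−x⁴ + 13x³ − 38x² − 43x + 34) ÷ lead(D) = −x⁴ ÷ x³ = −x. Subtract (−x)·D = −x⁴ + 9x³ + 7x² − 8x. Remainder: 4x³ − 45x² − 35x + 34.
Step 4: lead(4x³ − 45x² − 35x + 34) ÷ lead(D) = 4x³ ÷ x³ = 4. Subtract (4)·D = 4x³ − 36x² − 28x + 32. Remainder: −9x² − 7x + 2.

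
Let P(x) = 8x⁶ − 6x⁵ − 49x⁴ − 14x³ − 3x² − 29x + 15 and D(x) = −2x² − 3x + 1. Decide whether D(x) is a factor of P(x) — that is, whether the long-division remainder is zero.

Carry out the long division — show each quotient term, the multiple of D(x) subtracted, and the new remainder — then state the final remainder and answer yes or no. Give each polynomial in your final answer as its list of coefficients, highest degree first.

R = [6], so D(x) is not a factor of P(x). no

Step 1: lead(8x⁶ − 6x⁵ − 49x⁴ − 14x³ − 3x² − 29x + 15) ÷ lead(D) = 8x⁶ ÷ −2x² = −4x⁴. Subtract (−4x⁴)·D = 8x⁶ + 12x⁵ − 4x⁴. Remainder: −18x⁵ − 45x⁴ − 14x³ − 3x² − 29x + 15.
Step 2: lead(−18x⁵ − 45x⁴ − 14x³ − 3x² − 29x + 15) ÷ lead(D) = −18x⁵ ÷ −2x² = 9x³. Subtract (9x³)·D = −18x⁵ − 27x⁴ + 9x³. Remainder: −18x⁴ − 23x³ − 3x² − 29x + 15.
Step 3: lead(−18x⁴ − 23x³ − 3x² − 29x + 15) ÷ lead(D) = −18x⁴ ÷ −2x² = 9x². Subtract (9x²)·D = −18x⁴ − 27x³ + 9x². Remainder: 4x³ − 12x² − 29x + 15.
Step 4: lead(4x³ − 12x² − 29x + 15) ÷ lead(D) = 4x³ ÷ −2x² = −2x. Subtract (−2x)·D = 4x³ + 6x² − 2x. Remainder: −18x² − 27x + 15.
Step 5: lead(−18x² − 27x + 15) ÷ lead(D) = −18x² ÷ −2x² = 9. Subtract (9)·D = −18x² − 27x + 9. Remainder: 6.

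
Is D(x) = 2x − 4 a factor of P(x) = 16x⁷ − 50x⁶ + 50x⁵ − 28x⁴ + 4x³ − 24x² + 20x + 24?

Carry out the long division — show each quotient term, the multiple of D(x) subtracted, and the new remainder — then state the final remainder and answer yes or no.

R(x) = 0, so D(x) is a factor of P(x). yes

Step 1: lead(16x⁷ − 50x⁶ + 50x⁵ − 28x⁴ + 4x³ − 24x² + 20x + 24) ÷ lead(D) = 16x⁷ ÷ 2x = 8x⁶. Subtract (8x⁶)·D = 16x⁷ − 32x⁶. Remainder: −18x⁶ + 50x⁵ − 28x⁴ + 4x³ − 24x² + 20x + 24.
Step 2: lead(−18x⁶ + 50x⁵ − 28x⁴ + 4x³ − 24x² + 20x + 24) ÷ lead(D) = −18x⁶ ÷ 2x = −9x⁵. Subtract (−9x⁵)·D = −18x⁶ + 36x⁵. Remainder: 14x⁵ − 28x⁴ + 4x³ − 24x² + 20x + 24.
Step 3: lead(14x⁵ − 28x⁴ + 4x³ − 24x² + 20x + 24) ÷ lead(D) = 14x⁵ ÷ 2x = 7x⁴. Subtract (7x⁴)·D = 14x⁵ − 28x⁴. Remainder: 4x³ − 24x² + 20x + 24.
Step 4: lead(4x³ − 24x² + 20x + 24) ÷ lead(D) = 4x³ ÷ 2x = 2x². Subtract (2x²)·D = 4x³ − 8x². Remainder: −16x² + 20x + 24.
Step 5: lead(−16x² + 20x + 24) ÷ lead(D) = −16x² ÷ 2x = −8x. Subtract (−8x)·D = −16x² + 32x. Remainder: −12x + 24.
Step 6: lead(−12x + 24) ÷ lead(D) = −12x ÷ 2x = −6. Subtract (−6)·D = −12x + 24. Remainder: 0.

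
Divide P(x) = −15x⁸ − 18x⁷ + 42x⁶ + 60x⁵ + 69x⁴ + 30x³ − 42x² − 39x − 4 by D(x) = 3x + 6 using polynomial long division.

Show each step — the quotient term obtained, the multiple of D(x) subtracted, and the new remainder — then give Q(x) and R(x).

Step 1: lead(−15x⁸ − 18x⁷ + 42x⁶ + 60x⁵ + 69x⁴ + 30x³ − 42x² − 39x − 4) ÷ lead(D) = −15x⁸ ÷ 3x = −5x⁷. Subtract (−5x⁷)·D = −15x⁸ − 30x⁷. Remainder: 12x⁷ + 42x⁶ + 60x⁵ + 69x⁴ + 30x³ − 42x² − 39x − 4.
Step 2: lead(12x⁷ + 42x⁶ + 60x⁵ + 69x⁴ + 30x³ − 42x² − 39x − 4) ÷ lead(D) = 12x⁷ ÷ 3x = 4x⁶. Subtract (4x⁶)·D = 12x⁷ + 24x⁶. Remainder: 18x⁶ + 60x⁵ + 69x⁴ + 30x³ − 42x² − 39x − 4.
Step 3: lead(18x⁶ + 60x⁵ + 69x⁴ + 30x³ − 42x² − 39x − 4) ÷ lead(D) = 18x⁶ ÷ 3x = 6x⁵. Subtract (6x⁵)·D = 18x⁶ + 36x⁵. Remainder: 24x⁵ + 69x⁴ + 30x³ − 42x² − 39x − 4.
Step 4: lead(24x⁵ + 69x⁴ + 30x³ − 42x² − 39x − 4) ÷ lead(D) = 24x⁵ ÷ 3x = 8x⁴. Subtract (8x⁴)·D = 24x⁵ + 48x⁴. Remainder: 21x⁴ + 30x³ − 42x² − 39x − 4.
Step 5: lead(21x⁴ + 30x³ − 42x² − 39x − 4) ÷ lead(D) = 21x⁴ ÷ 3x = 7x³. Subtract (7x³)·D = 21x⁴ + 42x³. Remainder: −12x³ − 42x² − 39x − 4.
Step 6: lead(−12x³ − 42x² − 39x − 4) ÷ lead(D) = −12x³ ÷ 3x = −4x². Subtract (−4x²)·D = −12x³ − 24x². Remainder: −18x² − 39x − 4.
Step 7: lead(−18x² − 39x − 4) ÷ lead(D) = −18x² ÷ 3x = −6x. Subtract (−6x)·D = −18x² − 36x. Remainder: −3x − 4.
Step 8: lead(−3x − 4) ÷ lead(D) = −3x ÷ 3x = −1. Subtract (−1)·D = −3x − 6. Remainder: 2.

Q(x) = −5x⁷ + 4x⁶ + 6x⁵ + 8x⁴ + 7x³ − 4x² − 6x − 1; R(x) = 2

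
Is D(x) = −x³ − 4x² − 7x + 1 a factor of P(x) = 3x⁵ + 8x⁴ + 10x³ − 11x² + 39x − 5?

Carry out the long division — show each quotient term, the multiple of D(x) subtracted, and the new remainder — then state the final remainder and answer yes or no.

Step 1: lead(3x⁵ + 8x⁴ + 10x³ − 11x² + 39x − 5) ÷ lead(D) = 3x⁵ ÷ −x³ = −3x². Subtract (−3x²)·D = 3x⁵ + 12x⁴ + 21x³ − 3x². Remainder: −4x⁴ − 11x³ − 8x² + 39x − 5.
Step 2: lead(−4x⁴ − 11x³ − 8x² + 39x − 5) ÷ lead(D) = −4x⁴ ÷ −x³ = 4x. Subtract (4x)·D = −4x⁴ − 16x³ − 28x² + 4x. Remainder: 5x³ + 20x² + 35x − 5.
Step 3: lead(5x³ + 20x² + 35x − 5) ÷ lead(D) = 5x³ ÷ −x³ = −5. Subtract (−5)·D = 5x³ + 20x² + 35x − 5. Remainder: 0.

R(x) = 0, so D(x) is a factor of P(x). yes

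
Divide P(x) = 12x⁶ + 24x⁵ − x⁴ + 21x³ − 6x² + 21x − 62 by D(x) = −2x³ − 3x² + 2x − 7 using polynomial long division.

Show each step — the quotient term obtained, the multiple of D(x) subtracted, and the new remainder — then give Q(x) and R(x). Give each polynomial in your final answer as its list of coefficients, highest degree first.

Q = [-6, -3, -1, 9]; R = [2, -4, 1]

Step 1: lead(12x⁶ + 24x⁵ − x⁴ + 21x³ − 6x² + 21x − 62) ÷ lead(D) = 12x⁶ ÷ −2x³ = −6x³. Subtract (−6x³)·D = 12x⁶ + 18x⁵ − 12x⁴ + 42x³. Remainder: 6x⁵ + 11x⁴ − 21x³ − 6x² + 21x − 62.
Step 2: lead(6x⁵ + 11x⁴ − 21x³ − 6x² + 21x − 62) ÷ lead(D) = 6x⁵ ÷ −2x³ = −3x². Subtract (−3x²)·D = 6x⁵ + 9x⁴ − 6x³ + 21x². Remainder: 2x⁴ − 15x³ − 27x² + 21x − 62.
Step 3: lead(2x⁴ − 15x³ − 27x² + 21x − 62) ÷ lead(D) = 2x⁴ ÷ −2x³ = −x. Subtract (−x)·D = 2x⁴ + 3x³ − 2x² + 7x. Remainder: −18x³ − 25x² + 14x − 62.
Step 4: lead(−18x³ − 25x² + 14x − 62) ÷ lead(D) = −18x³ ÷ −2x³ = 9. Subtract (9)·D = −18x³ − 27x² + 18x − 63. Remainder: 2x² − 4x + 1.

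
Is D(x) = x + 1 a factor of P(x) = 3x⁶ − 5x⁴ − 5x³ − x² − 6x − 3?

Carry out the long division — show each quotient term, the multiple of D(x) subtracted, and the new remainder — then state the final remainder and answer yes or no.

R(x) = 5, so D(x) is not a factor of P(x). no

Step 1: lead(3x⁶ − 5x⁴ − 5x³ − x² − 6x − 3) ÷ lead(D) = 3x⁶ ÷ x = 3x⁵. Subtract (3x⁵)·D = 3x⁶ + 3x⁵. Remainder: −3x⁵ − 5x⁴ − 5x³ − x² − 6x − 3.
Step 2: lead(−3x⁵ − 5x⁴ − 5x³ − x² − 6x − 3) ÷ lead(D) = −3x⁵ ÷ x = −3x⁴. Subtract (−3x⁴)·D = −3x⁵ − 3x⁴. Remainder: −2x⁴ − 5x³ − x² − 6x − 3.
Step 3: lead(−2x⁴ − 5x³ − x² − 6x − 3) ÷ lead(D) = −2x⁴ ÷ x = −2x³. Subtract (−2x³)·D = −2x⁴ − 2x³. Remainder: −3x³ − x² − 6x − 3.
Step 4: lead(−3x³ − x² − 6x − 3) ÷ lead(D) = −3x³ ÷ x = −3x². Subtract (−3x²)·D = −3x³ − 3x². Remainder: 2x² − 6x − 3.
Step 5: lead(2x² − 6x − 3) ÷ lead(D) = 2x² ÷ x = 2x. Subtract (2x)·D = 2x² + 2x. Remainder: −8x − 3.
Step 6: lead(−8x − 3) ÷ lead(D) = −8x ÷ x = −8. Subtract (−8)·D = −8x − 8. Remainder: 5.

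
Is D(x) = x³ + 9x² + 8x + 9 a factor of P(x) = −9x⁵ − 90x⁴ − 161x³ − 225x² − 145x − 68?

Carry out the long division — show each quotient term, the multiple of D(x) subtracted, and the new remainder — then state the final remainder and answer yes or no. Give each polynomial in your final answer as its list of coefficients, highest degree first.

R = [4], so D(x) is not a factor of P(x). no

Step 1: lead(−9x⁵ − 90x⁴ − 161x³ − 225x² − 145x − 68) ÷ lead(D) = −9x⁵ ÷ x³ = −9x². Subtract (−9x²)·D = −9x⁵ − 81x⁴ − 72x³ − 81x². Remainder: −9x⁴ − 89x³ − 144x² − 145x − 68.
Step 2: lead(−9x⁴ − 89x³ − 144x² − 145x − 68) ÷ lead(D) = −9x⁴ ÷ x³ = −9x. Subtract (−9x)·D = −9x⁴ − 81x³ − 72x² − 81x. Remainder: −8x³ − 72x² − 64x − 68.
Step 3: lead(−8x³ − 72x² − 64x − 68) ÷ lead(D) = −8x³ ÷ x³ = −8. Subtract (−8)·D = −8x³ − 72x² − 64x − 72. Remainder: 4.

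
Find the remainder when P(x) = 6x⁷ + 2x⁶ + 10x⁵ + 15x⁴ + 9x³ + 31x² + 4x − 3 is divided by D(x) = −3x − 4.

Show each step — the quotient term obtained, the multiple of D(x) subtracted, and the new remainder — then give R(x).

R(x) = −3

Step 1: lead(6x⁷ + 2x⁶ + 10x⁵ + 15x⁴ + 9x³ + 31x² + 4x − 3) ÷ lead(D) = 6x⁷ ÷ −3x = −2x⁶. Subtract (−2x⁶)·D = 6x⁷ + 8x⁶. Remainder: −6x⁶ + 10x⁵ + 15x⁴ + 9x³ + 31x² + 4x − 3.
Step 2: lead(−6x⁶ + 10x⁵ + 15x⁴ + 9x³ + 31x² + 4x − 3) ÷ lead(D) = −6x⁶ ÷ −3x = 2x⁵. Subtract (2x⁵)·D = −6x⁶ − 8x⁵. Remainder: 18x⁵ + 15x⁴ + 9x³ + 31x² + 4x − 3.
Step 3: lead(18x⁵ + 15x⁴ + 9x³ + 31x² + 4x − 3) ÷ lead(D) = 18x⁵ ÷ −3x = −6x⁴. Subtract (−6x⁴)·D = 18x⁵ + 24x⁴. Remainder: −9x⁴ + 9x³ + 31x² + 4x − 3.
Step 4: lead(−9x⁴ + 9x³ + 31x² + 4x − 3) ÷ lead(D) = −9x⁴ ÷ −3x = 3x³. Subtract (3x³)·D = −9x⁴ − 12x³. Remainder: 21x³ + 31x² + 4x − 3.
Step 5: lead(21x³ + 31x² + 4x − 3) ÷ lead(D) = 21x³ ÷ −3x = −7x². Subtract (−7x²)·D = 21x³ + 28x². Remainder: 3x² + 4x − 3.
Step 6: lead(3x² + 4x − 3) ÷ lead(D) = 3x² ÷ −3x = −x. Subtract (−x)·D = 3x² + 4x. Remainder: −3.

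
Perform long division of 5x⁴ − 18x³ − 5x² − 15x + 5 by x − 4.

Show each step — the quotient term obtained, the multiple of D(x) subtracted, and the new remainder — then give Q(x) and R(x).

Q(x) = 5x³ + 2x² + 3x − 3; R(x) = −7

Step 1: lead(5x⁴ − 18x³ − 5x² − 15x + 5) ÷ lead(D) = 5x⁴ ÷ x = 5x³. Subtract (5x³)·D = 5x⁴ − 20x³. Remainder: 2x³ − 5x² − 15x + 5.
Step 2: lead(2x³ − 5x² − 15x + 5) ÷ lead(D) = 2x³ ÷ x = 2x². Subtract (2x²)·D = 2x³ − 8x². Remainder: 3x² − 15x + 5.
Step 3: lead(3x² − 15x + 5) ÷ lead(D) = 3x² ÷ x = 3x. Subtract (3x)·D = 3x² − 12x. Remainder: −3x + 5.
Step 4: lead(−3x + 5) ÷ lead(D) = −3x ÷ x = −3. Subtract (−3)·D = −3x + 12. Remainder: −7.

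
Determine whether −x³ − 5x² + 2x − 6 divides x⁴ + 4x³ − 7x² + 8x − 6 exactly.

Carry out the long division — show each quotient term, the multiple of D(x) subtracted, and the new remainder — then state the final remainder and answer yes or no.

Step 1: lead(x⁴ + 4x³ − 7x² + 8x − 6) ÷ lead(D) = x⁴ ÷ −x³ = −x. Subtract (−x)·D = x⁴ + 5x³ − 2x² + 6x. Remainder: −x³ − 5x² + 2x − 6.
Step 2: lead(−x³ − 5x² + 2x − 6) ÷ lead(D) = −x³ ÷ −x³ = 1. Subtract (1)·D = −x³ − 5x² + 2x − 6. Remainder: 0.

R(x) = 0, so D(x) is a factor of P(x). yes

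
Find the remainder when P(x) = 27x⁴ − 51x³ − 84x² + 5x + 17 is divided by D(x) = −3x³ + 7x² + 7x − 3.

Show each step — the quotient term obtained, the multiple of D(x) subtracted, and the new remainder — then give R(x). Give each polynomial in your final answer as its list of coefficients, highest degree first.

R = [7, 6, 5]

Step 1: lead(27x⁴ − 51x³ − 84x² + 5x + 17) ÷ lead(D) = 27x⁴ ÷ −3x³ = −9x. Subtract (−9x)·D = 27x⁴ − 63x³ − 63x² + 27x. Remainder: 12x³ − 21x² − 22x + 17.
Step 2: lead(12x³ − 21x² − 22x + 17) ÷ lead(D) = 12x³ ÷ −3x³ = −4. Subtract (−4)·D = 12x³ − 28x² − 28x + 12. Remainder: 7x² + 6x + 5.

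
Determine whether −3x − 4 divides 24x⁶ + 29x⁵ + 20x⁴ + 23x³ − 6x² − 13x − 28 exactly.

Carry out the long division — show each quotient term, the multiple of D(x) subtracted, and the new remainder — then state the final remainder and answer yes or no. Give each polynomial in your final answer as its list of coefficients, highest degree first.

R = [0], so D(x) is a factor of P(x). yes

Step 1: lead(24x⁶ + 29x⁵ + 20x⁴ + 23x³ − 6x² − 13x − 28) ÷ lead(D) = 24x⁶ ÷ −3x = −8x⁵. Subtract (−8x⁵)·D = 24x⁶ + 32x⁵. Remainder: −3x⁵ + 20x⁴ + 23x³ − 6x² − 13x − 28.
Step 2: lead(−3x⁵ + 20x⁴ + 23x³ − 6x² − 13x − 28) ÷ lead(D) = −3x⁵ ÷ −3x = x⁴. Subtract (x⁴)·D = −3x⁵ − 4x⁴. Remainder: 24x⁴ + 23x³ − 6x² − 13x − 28.
Step 3: lead(24x⁴ + 23x³ − 6x² − 13x − 28) ÷ lead(D) = 24x⁴ ÷ −3x = −8x³. Subtract (−8x³)·D = 24x⁴ + 32x³. Remainder: −9x³ − 6x² − 13x − 28.
Step 4: lead(−9x³ − 6x² − 13x − 28) ÷ lead(D) = −9x³ ÷ −3x = 3x². Subtract (3x²)·D = −9x³ − 12x². Remainder: 6x² − 13x − 28.
Step 5: lead(6x² − 13x − 28) ÷ lead(D) = 6x² ÷ −3x = −2x. Subtract (−2x)·D = 6x² + 8x. Remainder: −21x − 28.
Step 6: lead(−21x − 28) ÷ lead(D) = −21x ÷ −3x = 7. Subtract (7)·D = −21x − 28. Remainder: 0.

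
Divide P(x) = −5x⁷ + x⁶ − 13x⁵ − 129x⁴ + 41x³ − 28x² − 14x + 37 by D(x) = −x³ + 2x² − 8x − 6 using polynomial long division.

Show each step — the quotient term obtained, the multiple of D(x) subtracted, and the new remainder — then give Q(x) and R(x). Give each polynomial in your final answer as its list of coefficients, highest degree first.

Q = [5, 9, -9, 9, -5]; R = [7]

Step 1: lead(−5x⁷ + x⁶ − 13x⁵ − 129x⁴ + 41x³ − 28x² − 14x + 37) ÷ lead(D) = −5x⁷ ÷ −x³ = 5x⁴. Subtract (5x⁴)·D = −5x⁷ + 10x⁶ − 40x⁵ − 30x⁴. Remainder: −9x⁶ + 27x⁵ − 99x⁴ + 41x³ − 28x² − 14x + 37.
Step 2: lead(−9x⁶ + 27x⁵ − 99x⁴ + 41x³ − 28x² − 14x + 37) ÷ lead(D) = −9x⁶ ÷ −x³ = 9x³. Subtract (9x³)·D = −9x⁶ + 18x⁵ − 72x⁴ − 54x³. Remainder: 9x⁵ − 27x⁴ + 95x³ − 28x² − 14x + 37.
Step 3: lead(9x⁵ − 27x⁴ + 95x³ − 28x² − 14x + 37) ÷ lead(D) = 9x⁵ ÷ −x³ = −9x². Subtract (−9x²)·D = 9x⁵ − 18x⁴ + 72x³ + 54x². Remainder: −9x⁴ + 23x³ − 82x² − 14x + 37.
Step 4: lead(−9x⁴ + 23x³ − 82x² − 14x + 37) ÷ lead(D) = −9x⁴ ÷ −x³ = 9x. Subtract (9x)·D = −9x⁴ + 18x³ − 72x² − 54x. Remainder: 5x³ − 10x² + 40x + 37.
Step 5: lead(5x³ − 10x² + 40x + 37) ÷ lead(D) = 5x³ ÷ −x³ = −5. Subtract (−5)·D = 5x³ − 10x² + 40x + 30. Remainder: 7.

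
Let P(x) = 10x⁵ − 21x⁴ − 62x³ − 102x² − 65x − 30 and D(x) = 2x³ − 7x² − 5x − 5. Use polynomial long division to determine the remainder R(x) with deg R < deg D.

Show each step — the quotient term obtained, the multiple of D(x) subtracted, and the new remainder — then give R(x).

Step 1: lead(10x⁵ − 21x⁴ − 62x³ − 102x² − 65x − 30) ÷ lead(D) = 10x⁵ ÷ 2x³ = 5x². Subtract (5x²)·D = 10x⁵ − 35x⁴ − 25x³ − 25x². Remainder: 14x⁴ − 37x³ − 77x² − 65x − 30.
Step 2: lead(14x⁴ − 37x³ − 77x² − 65x − 30) ÷ lead(D) = 14x⁴ ÷ 2x³ = 7x. Subtract (7x)·D = 14x⁴ − 49x³ − 35x² − 35x. Remainder: 12x³ − 42x² − 30x − 30.
Step 3: lead(12x³ − 42x² − 30x − 30) ÷ lead(D) = 12x³ ÷ 2x³ = 6. Subtract (6)·D = 12x³ − 42x² − 30x − 30. Remainder: 0.

R(x) = 0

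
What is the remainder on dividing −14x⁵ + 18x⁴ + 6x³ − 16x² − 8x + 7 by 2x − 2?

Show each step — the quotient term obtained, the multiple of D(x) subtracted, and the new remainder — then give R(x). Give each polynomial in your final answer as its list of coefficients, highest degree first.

Step 1: lead(−14x⁵ + 18x⁴ + 6x³ − 16x² − 8x + 7) ÷ lead(D) = −14x⁵ ÷ 2x = −7x⁴. Subtract (−7x⁴)·D = −14x⁵ + 14x⁴. Remainder: 4x⁴ + 6x³ − 16x² − 8x + 7.
Step 2: lead(4x⁴ + 6x³ − 16x² − 8x + 7) ÷ lead(D) = 4x⁴ ÷ 2x = 2x³. Subtract (2x³)·D = 4x⁴ − 4x³. Remainder: 10x³ − 16x² − 8x + 7.
Step 3: lead(10x³ − 16x² − 8x + 7) ÷ lead(D) = 10x³ ÷ 2x = 5x². Subtract (5x²)·D = 10x³ − 10x². Remainder: −6x² − 8x + 7.
Step 4: lead(−6x² − 8x + 7) ÷ lead(D) = −6x² ÷ 2x = −3x. Subtract (−3x)·D = −6x² + 6x. Remainder: −14x + 7.
Step 5: lead(−14x + 7) ÷ lead(D) = −14x ÷ 2x = −7. Subtract (−7)·D = −14x + 14. Remainder: −7.

R = [-7]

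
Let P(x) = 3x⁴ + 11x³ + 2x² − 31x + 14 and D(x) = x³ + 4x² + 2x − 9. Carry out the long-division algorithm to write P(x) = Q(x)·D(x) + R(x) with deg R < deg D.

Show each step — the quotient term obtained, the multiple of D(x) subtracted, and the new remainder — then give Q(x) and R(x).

Q(x) = 3x − 1; R(x) = −2x + 5

Step 1: lead(3x⁴ + 11x³ + 2x² − 31x + 14) ÷ lead(D) = 3x⁴ ÷ x³ = 3x. Subtract (3x)·D = 3x⁴ + 12x³ + 6x² − 27x. Remainder: −x³ − 4x² − 4x + 14.
Step 2: lead(−x³ − 4x² − 4x + 14) ÷ lead(D) = −x³ ÷ x³ = −1. Subtract (−1)·D = −x³ − 4x² − 2x + 9. Remainder: −2x + 5.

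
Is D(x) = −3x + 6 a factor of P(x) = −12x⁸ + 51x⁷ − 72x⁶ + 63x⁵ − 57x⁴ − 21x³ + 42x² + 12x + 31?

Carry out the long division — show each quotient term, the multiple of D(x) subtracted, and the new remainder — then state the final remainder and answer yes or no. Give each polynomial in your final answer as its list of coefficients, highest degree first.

Step 1: lead(−12x⁸ + 51x⁷ − 72x⁶ + 63x⁵ − 57x⁴ − 21x³ + 42x² + 12x + 31) ÷ lead(D) = −12x⁸ ÷ −3x = 4x⁷. Subtract (4x⁷)·D = −12x⁸ + 24x⁷. Remainder: 27x⁷ − 72x⁶ + 63x⁵ − 57x⁴ − 21x³ + 42x² + 12x + 31.
Step 2: lead(27x⁷ − 72x⁶ + 63x⁵ − 57x⁴ − 21x³ + 42x² + 12x + 31) ÷ lead(D) = 27x⁷ ÷ −3x = −9x⁶. Subtract (−9x⁶)·D = 27x⁷ − 54x⁶. Remainder: −18x⁶ + 63x⁵ − 57x⁴ − 21x³ + 42x² + 12x + 31.
Step 3: lead(−18x⁶ + 63x⁵ − 57x⁴ − 21x³ + 42x² + 12x + 31) ÷ lead(D) = −18x⁶ ÷ −3x = 6x⁵. Subtract (6x⁵)·D = −18x⁶ + 36x⁵. Remainder: 27x⁵ − 57x⁴ − 21x³ + 42x² + 12x + 31.
Step 4: lead(27x⁵ − 57x⁴ − 21x³ + 42x² + 12x + 31) ÷ lead(D) = 27x⁵ ÷ −3x = −9x⁴. Subtract (−9x⁴)·D = 27x⁵ − 54x⁴. Remainder: −3x⁴ − 21x³ + 42x² + 12x + 31.
Step 5: lead(−3x⁴ − 21x³ + 42x² + 12x + 31) ÷ lead(D) = −3x⁴ ÷ −3x = x³. Subtract (x³)·D = −3x⁴ + 6x³. Remainder: −27x³ + 42x² + 12x + 31.
Step 6: lead(−27x³ + 42x² + 12x + 31) ÷ lead(D) = −27x³ ÷ −3x = 9x². Subtract (9x²)·D = −27x³ + 54x². Remainder: −12x² + 12x + 31.
Step 7: lead(−12x² + 12x + 31) ÷ lead(D) = −12x² ÷ −3x = 4x. Subtract (4x)·D = −12x² + 24x. Remainder: −12x + 31.
Step 8: lead(−12x + 31) ÷ lead(D) = −12x ÷ −3x = 4. Subtract (4)·D = −12x + 24. Remainder: 7.

R = [7], so D(x) is not a factor of P(x). no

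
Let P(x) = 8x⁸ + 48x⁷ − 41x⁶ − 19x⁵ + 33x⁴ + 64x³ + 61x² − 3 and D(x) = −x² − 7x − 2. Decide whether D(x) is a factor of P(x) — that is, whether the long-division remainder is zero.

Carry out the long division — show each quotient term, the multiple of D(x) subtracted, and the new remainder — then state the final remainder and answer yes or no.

Step 1: lead(8x⁸ + 48x⁷ − 41x⁶ − 19x⁵ + 33x⁴ + 64x³ + 61x² − 3) ÷ lead(D) = 8x⁸ ÷ −x² = −8x⁶. Subtract (−8x⁶)·D = 8x⁸ + 56x⁷ + 16x⁶. Remainder: −8x⁷ − 57x⁶ − 19x⁵ + 33x⁴ + 64x³ + 61x² − 3.
Step 2: lead(−8x⁷ − 57x⁶ − 19x⁵ + 33x⁴ + 64x³ + 61x² − 3) ÷ lead(D) = −8x⁷ ÷ −x² = 8x⁵. Subtract (8x⁵)·D = −8x⁷ − 56x⁶ − 16x⁵. Remainder: −x⁶ − 3x⁵ + 33x⁴ + 64x³ + 61x² − 3.
Step 3: lead(−x⁶ − 3x⁵ + 33x⁴ + 64x³ + 61x² − 3) ÷ lead(D) = −x⁶ ÷ −x² = x⁴. Subtract (x⁴)·D = −x⁶ − 7x⁵ − 2x⁴. Remainder: 4x⁵ + 35x⁴ + 64x³ + 61x² − 3.
Step 4: lead(4x⁵ + 35x⁴ + 64x³ + 61x² − 3) ÷ lead(D) = 4x⁵ ÷ −x² = −4x³. Subtract (−4x³)·D = 4x⁵ + 28x⁴ + 8x³. Remainder: 7x⁴ + 56x³ + 61x² − 3.
Step 5: lead(7x⁴ + 56x³ + 61x² − 3) ÷ lead(D) = 7x⁴ ÷ −x² = −7x². Subtract (−7x²)·D = 7x⁴ + 49x³ + 14x². Remainder: 7x³ + 47x² − 3.
Step 6: lead(7x³ + 47x² − 3) ÷ lead(D) = 7x³ ÷ −x² = −7x. Subtract (−7x)·D = 7x³ + 49x² + 14x. Remainder: −2x² − 14x − 3.
Step 7: lead(−2x² − 14x − 3) ÷ lead(D) = −2x² ÷ −x² = 2. Subtract (2)·D = −2x² − 14x − 4. Remainder: 1.

R(x) = 1, so D(x) is not a factor of P(x). no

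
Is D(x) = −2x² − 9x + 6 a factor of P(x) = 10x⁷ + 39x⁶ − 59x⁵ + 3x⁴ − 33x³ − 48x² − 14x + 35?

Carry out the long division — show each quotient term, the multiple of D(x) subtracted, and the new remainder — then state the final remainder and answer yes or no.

Step 1: lead(10x⁷ + 39x⁶ − 59x⁵ + 3x⁴ − 33x³ − 48x² − 14x + 35) ÷ lead(D) = 10x⁷ ÷ −2x² = −5x⁵. Subtract (−5x⁵)·D = 10x⁷ + 45x⁶ − 30x⁵. Remainder: −6x⁶ − 29x⁵ + 3x⁴ − 33x³ − 48x² − 14x + 35.
Step 2: lead(−6x⁶ − 29x⁵ + 3x⁴ − 33x³ − 48x² − 14x + 35) ÷ lead(D) = −6x⁶ ÷ −2x² = 3x⁴. Subtract (3x⁴)·D = −6x⁶ − 27x⁵ + 18x⁴. Remainder: −2x⁵ − 15x⁴ − 33x³ − 48x² − 14x + 35.
Step 3: lead(−2x⁵ − 15x⁴ − 33x³ − 48x² − 14x + 35) ÷ lead(D) = −2x⁵ ÷ −2x² = x³. Subtract (x³)·D = −2x⁵ − 9x⁴ + 6x³. Remainder: −6x⁴ − 39x³ − 48x² − 14x + 35.
Step 4: lead(−6x⁴ − 39x³ − 48x² − 14x + 35) ÷ lead(D) = −6x⁴ ÷ −2x² = 3x². Subtract (3x²)·D = −6x⁴ − 27x³ + 18x². Remainder: −12x³ − 66x² − 14x + 35.
Step 5: lead(−12x³ − 66x² − 14x + 35) ÷ lead(D) = −12x³ ÷ −2x² = 6x. Subtract (6x)·D = −12x³ − 54x² + 36x. Remainder: −12x² − 50x + 35.
Step 6: lead(−12x² − 50x + 35) ÷ lead(D) = −12x² ÷ −2x² = 6. Subtract (6)·D = −12x² − 54x + 36. Remainder: 4x − 1.

R(x) = 4x − 1, so D(x) is not a factor of P(x). no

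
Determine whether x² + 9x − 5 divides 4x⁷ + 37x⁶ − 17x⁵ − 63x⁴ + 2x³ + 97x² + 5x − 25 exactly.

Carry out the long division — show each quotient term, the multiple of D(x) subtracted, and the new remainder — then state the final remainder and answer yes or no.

R(x) = 0, so D(x) is a factor of P(x). yes

Step 1: lead(4x⁷ + 37x⁶ − 17x⁵ − 63x⁴ + 2x³ + 97x² + 5x − 25) ÷ lead(D) = 4x⁷ ÷ x² = 4x⁵. Subtract (4x⁵)·D = 4x⁷ + 36x⁶ − 20x⁵. Remainder: x⁶ + 3x⁵ − 63x⁴ + 2x³ + 97x² + 5x − 25.
Step 2: lead(x⁶ + 3x⁵ − 63x⁴ + 2x³ + 97x² + 5x − 25) ÷ lead(D) = x⁶ ÷ x² = x⁴. Subtract (x⁴)·D = x⁶ + 9x⁵ − 5x⁴. Remainder: −6x⁵ − 58x⁴ + 2x³ + 97x² + 5x − 25.
Step 3: lead(−6x⁵ − 58x⁴ + 2x³ + 97x² + 5x − 25) ÷ lead(D) = −6x⁵ ÷ x² = −6x³. Subtract (−6x³)·D = −6x⁵ − 54x⁴ + 30x³. Remainder: −4x⁴ − 28x³ + 97x² + 5x − 25.
Step 4: lead(−4x⁴ − 28x³ + 97x² + 5x − 25) ÷ lead(D) = −4x⁴ ÷ x² = −4x². Subtract (−4x²)·D = −4x⁴ − 36x³ + 20x². Remainder: 8x³ + 77x² + 5x − 25.
Step 5: lead(8x³ + 77x² + 5x − 25) ÷ lead(D) = 8x³ ÷ x² = 8x. Subtract (8x)·D = 8x³ + 72x² − 40x. Remainder: 5x² + 45x − 25.
Step 6: lead(5x² + 45x − 25) ÷ lead(D) = 5x² ÷ x² = 5. Subtract (5)·D = 5x² + 45x − 25. Remainder: 0.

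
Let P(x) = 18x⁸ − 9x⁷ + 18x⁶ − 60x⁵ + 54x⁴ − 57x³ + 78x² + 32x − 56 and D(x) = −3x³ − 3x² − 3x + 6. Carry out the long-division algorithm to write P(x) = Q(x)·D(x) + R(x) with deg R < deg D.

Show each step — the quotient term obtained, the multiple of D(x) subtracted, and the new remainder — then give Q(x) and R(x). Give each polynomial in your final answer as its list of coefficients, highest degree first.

Step 1: lead(18x⁸ − 9x⁷ + 18x⁶ − 60x⁵ + 54x⁴ − 57x³ + 78x² + 32x − 56) ÷ lead(D) = 18x⁸ ÷ −3x³ = −6x⁵. Subtract (−6x⁵)·D = 18x⁸ + 18x⁷ + 18x⁶ − 36x⁵. Remainder: −27x⁷ − 24x⁵ + 54x⁴ − 57x³ + 78x² + 32x − 56.
Step 2: lead(−27x⁷ − 24x⁵ + 54x⁴ − 57x³ + 78x² + 32x − 56) ÷ lead(D) = −27x⁷ ÷ −3x³ = 9x⁴. Subtract (9x⁴)·D = −27x⁷ − 27x⁶ − 27x⁵ + 54x⁴. Remainder: 27x⁶ + 3x⁵ − 57x³ + 78x² + 32x − 56.
Step 3: lead(27x⁶ + 3x⁵ − 57x³ + 78x² + 32x − 56) ÷ lead(D) = 27x⁶ ÷ −3x³ = −9x³. Subtract (−9x³)·D = 27x⁶ + 27x⁵ + 27x⁴ − 54x³. Remainder: −24x⁵ − 27x⁴ − 3x³ + 78x² + 32x − 56.
Step 4: lead(−24x⁵ − 27x⁴ − 3x³ + 78x² + 32x − 56) ÷ lead(D) = −24x⁵ ÷ −3x³ = 8x². Subtract (8x²)·D = −24x⁵ − 24x⁴ − 24x³ + 48x². Remainder: −3x⁴ + 21x³ + 30x² + 32x − 56.
Step 5: lead(−3x⁴ + 21x³ + 30x² + 32x − 56) ÷ lead(D) = −3x⁴ ÷ −3x³ = x. Subtract (x)·D = −3x⁴ − 3x³ − 3x² + 6x. Remainder: 24x³ + 33x² + 26x − 56.
Step 6: lead(24x³ + 33x² + 26x − 56) ÷ lead(D) = 24x³ ÷ −3x³ = −8. Subtract (−8)·D = 24x³ + 24x² + 24x − 48. Remainder: 9x² + 2x − 8.

Q = [-6, 9, -9, 8, 1, -8]; R = [9, 2, -8]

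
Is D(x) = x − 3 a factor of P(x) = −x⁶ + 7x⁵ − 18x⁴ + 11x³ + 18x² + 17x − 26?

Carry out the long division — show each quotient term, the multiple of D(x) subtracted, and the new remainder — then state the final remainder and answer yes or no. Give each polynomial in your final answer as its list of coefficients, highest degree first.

Step 1: lead(−x⁶ + 7x⁵ − 18x⁴ + 11x³ + 18x² + 17x − 26) ÷ lead(D) = −x⁶ ÷ x = −x⁵. Subtract (−x⁵)·D = −x⁶ + 3x⁵. Remainder: 4x⁵ − 18x⁴ + 11x³ + 18x² + 17x − 26.
Step 2: lead(4x⁵ − 18x⁴ + 11x³ + 18x² + 17x − 26) ÷ lead(D) = 4x⁵ ÷ x = 4x⁴. Subtract (4x⁴)·D = 4x⁵ − 12x⁴. Remainder: −6x⁴ + 11x³ + 18x² + 17x − 26.
Step 3: lead(−6x⁴ + 11x³ + 18x² + 17x − 26) ÷ lead(D) = −6x⁴ ÷ x = −6x³. Subtract (−6x³)·D = −6x⁴ + 18x³. Remainder: −7x³ + 18x² + 17x − 26.
Step 4: lead(−7x³ + 18x² + 17x − 26) ÷ lead(D) = −7x³ ÷ x = −7x². Subtract (−7x²)·D = −7x³ + 21x². Remainder: −3x² + 17x − 26.
Step 5: lead(−3x² + 17x − 26) ÷ lead(D) = −3x² ÷ x = −3x. Subtract (−3x)·D = −3x² + 9x. Remainder: 8x − 26.
Step 6: lead(8x − 26) ÷ lead(D) = 8x ÷ x = 8. Subtract (8)·D = 8x − 24. Remainder: −2.

R = [-2], so D(x) is not a factor of P(x). no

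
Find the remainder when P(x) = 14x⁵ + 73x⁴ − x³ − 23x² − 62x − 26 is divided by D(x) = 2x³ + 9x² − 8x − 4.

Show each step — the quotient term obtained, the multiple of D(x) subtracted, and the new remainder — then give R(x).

Step 1: lead(14x⁵ + 73x⁴ − x³ − 23x² − 62x − 26) ÷ lead(D) = 14x⁵ ÷ 2x³ = 7x². Subtract (7x²)·D = 14x⁵ + 63x⁴ − 56x³ − 28x². Remainder: 10x⁴ + 55x³ + 5x² − 62x − 26.
Step 2: lead(10x⁴ + 55x³ + 5x² − 62x − 26) ÷ lead(D) = 10x⁴ ÷ 2x³ = 5x. Subtract (5x)·D = 10x⁴ + 45x³ − 40x² − 20x. Remainder: 10x³ + 45x² − 42x − 26.
Step 3: lead(10x³ + 45x² − 42x − 26) ÷ lead(D) = 10x³ ÷ 2x³ = 5. Subtract (5)·D = 10x³ + 45x² − 40x − 20. Remainder: −2x − 6.

R(x) = −2x − 6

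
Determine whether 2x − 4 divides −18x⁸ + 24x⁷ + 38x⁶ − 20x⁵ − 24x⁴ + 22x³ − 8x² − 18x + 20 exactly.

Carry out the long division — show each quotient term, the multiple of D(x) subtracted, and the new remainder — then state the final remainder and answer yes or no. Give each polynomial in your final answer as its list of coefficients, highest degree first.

Step 1: lead(−18x⁸ + 24x⁷ + 38x⁶ − 20x⁵ − 24x⁴ + 22x³ − 8x² − 18x + 20) ÷ lead(D) = −18x⁸ ÷ 2x = −9x⁷. Subtract (−9x⁷)·D = −18x⁸ + 36x⁷. Remainder: −12x⁷ + 38x⁶ − 20x⁵ − 24x⁴ + 22x³ − 8x² − 18x + 20.
Step 2: lead(−12x⁷ + 38x⁶ − 20x⁵ − 24x⁴ + 22x³ − 8x² − 18x + 20) ÷ lead(D) = −12x⁷ ÷ 2x = −6x⁶. Subtract (−6x⁶)·D = −12x⁷ + 24x⁶. Remainder: 14x⁶ − 20x⁵ − 24x⁴ + 22x³ − 8x² − 18x + 20.
Step 3: lead(14x⁶ − 20x⁵ − 24x⁴ + 22x³ − 8x² − 18x + 20) ÷ lead(D) = 14x⁶ ÷ 2x = 7x⁵. Subtract (7x⁵)·D = 14x⁶ − 28x⁵. Remainder: 8x⁵ − 24x⁴ + 22x³ − 8x² − 18x + 20.
Step 4: lead(8x⁵ − 24x⁴ + 22x³ − 8x² − 18x + 20) ÷ lead(D) = 8x⁵ ÷ 2x = 4x⁴. Subtract (4x⁴)·D = 8x⁵ − 16x⁴. Remainder: −8x⁴ + 22x³ − 8x² − 18x + 20.
Step 5: lead(−8x⁴ + 22x³ − 8x² − 18x + 20) ÷ lead(D) = −8x⁴ ÷ 2x = −4x³. Subtract (−4x³)·D = −8x⁴ + 16x³. Remainder: 6x³ − 8x² − 18x + 20.
Step 6: lead(6x³ − 8x² − 18x + 20) ÷ lead(D) = 6x³ ÷ 2x = 3x². Subtract (3x²)·D = 6x³ − 12x². Remainder: 4x² − 18x + 20.
Step 7: lead(4x² − 18x + 20) ÷ lead(D) = 4x² ÷ 2x = 2x. Subtract (2x)·D = 4x² − 8x. Remainder: −10x + 20.
Step 8: lead(−10x + 20) ÷ lead(D) = −10x ÷ 2x = −5. Subtract (−5)·D = −10x + 20. Remainder: 0.

R = [0], so D(x) is a factor of P(x). yes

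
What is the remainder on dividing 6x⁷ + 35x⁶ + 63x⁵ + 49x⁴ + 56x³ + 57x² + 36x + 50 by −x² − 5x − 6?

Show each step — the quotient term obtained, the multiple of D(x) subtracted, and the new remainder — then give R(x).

R(x) = 2x + 2

Step 1: lead(6x⁷ + 35x⁶ + 63x⁵ + 49x⁴ + 56x³ + 57x² + 36x + 50) ÷ lead(D) = 6x⁷ ÷ −x² = −6x⁵. Subtract (−6x⁵)·D = 6x⁷ + 30x⁶ + 36x⁵. Remainder: 5x⁶ + 27x⁵ + 49x⁴ + 56x³ + 57x² + 36x + 50.
Step 2: lead(5x⁶ + 27x⁵ + 49x⁴ + 56x³ + 57x² + 36x + 50) ÷ lead(D) = 5x⁶ ÷ −x² = −5x⁴. Subtract (−5x⁴)·D = 5x⁶ + 25x⁵ + 30x⁴. Remainder: 2x⁵ + 19x⁴ + 56x³ + 57x² + 36x + 50.
Step 3: lead(2x⁵ + 19x⁴ + 56x³ + 57x² + 36x + 50) ÷ lead(D) = 2x⁵ ÷ −x² = −2x³. Subtract (−2x³)·D = 2x⁵ + 10x⁴ + 12x³. Remainder: 9x⁴ + 44x³ + 57x² + 36x + 50.
Step 4: lead(9x⁴ + 44x³ + 57x² + 36x + 50) ÷ lead(D) = 9x⁴ ÷ −x² = −9x². Subtract (−9x²)·D = 9x⁴ + 45x³ + 54x². Remainder: −x³ + 3x² + 36x + 50.
Step 5: lead(−x³ + 3x² + 36x + 50) ÷ lead(D) = −x³ ÷ −x² = x. Subtract (x)·D = −x³ − 5x² − 6x. Remainder: 8x² + 42x + 50.
Step 6: lead(8x² + 42x + 50) ÷ lead(D) = 8x² ÷ −x² = −8. Subtract (−8)·D = 8x² + 40x + 48. Remainder: 2x + 2.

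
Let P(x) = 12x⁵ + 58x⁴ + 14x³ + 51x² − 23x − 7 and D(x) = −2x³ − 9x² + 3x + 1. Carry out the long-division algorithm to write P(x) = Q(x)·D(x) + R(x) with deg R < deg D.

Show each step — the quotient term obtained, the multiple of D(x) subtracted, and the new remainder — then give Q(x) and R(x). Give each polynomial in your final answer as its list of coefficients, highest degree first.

Q = [-6, -2, -7]; R = [0]

Step 1: lead(12x⁵ + 58x⁴ + 14x³ + 51x² − 23x − 7) ÷ lead(D) = 12x⁵ ÷ −2x³ = −6x². Subtract (−6x²)·D = 12x⁵ + 54x⁴ − 18x³ − 6x². Remainder: 4x⁴ + 32x³ + 57x² − 23x − 7.
Step 2: lead(4x⁴ + 32x³ + 57x² − 23x − 7) ÷ lead(D) = 4x⁴ ÷ −2x³ = −2x. Subtract (−2x)·D = 4x⁴ + 18x³ − 6x² − 2x. Remainder: 14x³ + 63x² − 21x − 7.
Step 3: lead(14x³ + 63x² − 21x − 7) ÷ lead(D) = 14x³ ÷ −2x³ = −7. Subtract (−7)·D = 14x³ + 63x² − 21x − 7. Remainder: 0.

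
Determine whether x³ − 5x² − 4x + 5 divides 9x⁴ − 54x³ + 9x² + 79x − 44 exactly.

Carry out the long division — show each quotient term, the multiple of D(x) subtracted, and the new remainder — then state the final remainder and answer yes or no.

Step 1: lead(9x⁴ − 54x³ + 9x² + 79x − 44) ÷ lead(D) = 9x⁴ ÷ x³ = 9x. Subtract (9x)·D = 9x⁴ − 45x³ − 36x² + 45x. Remainder: −9x³ + 45x² + 34x − 44.
Step 2: lead(−9x³ + 45x² + 34x − 44) ÷ lead(D) = −9x³ ÷ x³ = −9. Subtract (−9)·D = −9x³ + 45x² + 36x − 45. Remainder: −2x + 1.

R(x) = −2x + 1, so D(x) is not a factor of P(x). no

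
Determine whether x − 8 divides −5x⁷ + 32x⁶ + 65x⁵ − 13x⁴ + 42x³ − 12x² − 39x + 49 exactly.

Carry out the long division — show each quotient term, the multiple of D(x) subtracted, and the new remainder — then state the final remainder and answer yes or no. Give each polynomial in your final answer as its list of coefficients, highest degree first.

R = [-7], so D(x) is not a factor of P(x). no

Step 1: lead(−5x⁷ + 32x⁶ + 65x⁵ − 13x⁴ + 42x³ − 12x² − 39x + 49) ÷ lead(D) = −5x⁷ ÷ x = −5x⁶. Subtract (−5x⁶)·D = −5x⁷ + 40x⁶. Remainder: −8x⁶ + 65x⁵ − 13x⁴ + 42x³ − 12x² − 39x + 49.
Step 2: lead(−8x⁶ + 65x⁵ − 13x⁴ + 42x³ − 12x² − 39x + 49) ÷ lead(D) = −8x⁶ ÷ x = −8x⁵. Subtract (−8x⁵)·D = −8x⁶ + 64x⁵. Remainder: x⁵ − 13x⁴ + 42x³ − 12x² − 39x + 49.
Step 3: lead(x⁵ − 13x⁴ + 42x³ − 12x² − 39x + 49) ÷ lead(D) = x⁵ ÷ x = x⁴. Subtract (x⁴)·D = x⁵ − 8x⁴. Remainder: −5x⁴ + 42x³ − 12x² − 39x + 49.
Step 4: lead(−5x⁴ + 42x³ − 12x² − 39x + 49) ÷ lead(D) = −5x⁴ ÷ x = −5x³. Subtract (−5x³)·D = −5x⁴ + 40x³. Remainder: 2x³ − 12x² − 39x + 49.
Step 5: lead(2x³ − 12x² − 39x + 49) ÷ lead(D) = 2x³ ÷ x = 2x². Subtract (2x²)·D = 2x³ − 16x². Remainder: 4x² − 39x + 49.
Step 6: lead(4x² − 39x + 49) ÷ lead(D) = 4x² ÷ x = 4x. Subtract (4x)·D = 4x² − 32x. Remainder: −7x + 49.
Step 7: lead(−7x + 49) ÷ lead(D) = −7x ÷ x = −7. Subtract (−7)·D = −7x + 56. Remainder: −7.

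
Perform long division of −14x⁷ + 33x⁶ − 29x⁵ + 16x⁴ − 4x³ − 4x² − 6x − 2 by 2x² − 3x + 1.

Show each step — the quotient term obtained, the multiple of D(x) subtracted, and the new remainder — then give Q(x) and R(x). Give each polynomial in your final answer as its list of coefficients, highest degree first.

Q = [-7, 6, -2, 2, 2, 0]; R = [-8, -2]

Step 1: lead(−14x⁷ + 33x⁶ − 29x⁵ + 16x⁴ − 4x³ − 4x² − 6x − 2) ÷ lead(D) = −14x⁷ ÷ 2x² = −7x⁵. Subtract (−7x⁵)·D = −14x⁷ + 21x⁶ − 7x⁵. Remainder: 12x⁶ − 22x⁵ + 16x⁴ − 4x³ − 4x² − 6x − 2.
Step 2: lead(12x⁶ − 22x⁵ + 16x⁴ − 4x³ − 4x² − 6x − 2) ÷ lead(D) = 12x⁶ ÷ 2x² = 6x⁴. Subtract (6x⁴)·D = 12x⁶ − 18x⁵ + 6x⁴. Remainder: −4x⁵ + 10x⁴ − 4x³ − 4x² − 6x − 2.
Step 3: lead(−4x⁵ + 10x⁴ − 4x³ − 4x² − 6x − 2) ÷ lead(D) = −4x⁵ ÷ 2x² = −2x³. Subtract (−2x³)·D = −4x⁵ + 6x⁴ − 2x³. Remainder: 4x⁴ − 2x³ − 4x² − 6x − 2.
Step 4: lead(4x⁴ − 2x³ − 4x² − 6x − 2) ÷ lead(D) = 4x⁴ ÷ 2x² = 2x². Subtract (2x²)·D = 4x⁴ − 6x³ + 2x². Remainder: 4x³ − 6x² − 6x − 2.
Step 5: lead(4x³ − 6x² − 6x − 2) ÷ lead(D) = 4x³ ÷ 2x² = 2x. Subtract (2x)·D = 4x³ − 6x² + 2x. Remainder: −8x − 2.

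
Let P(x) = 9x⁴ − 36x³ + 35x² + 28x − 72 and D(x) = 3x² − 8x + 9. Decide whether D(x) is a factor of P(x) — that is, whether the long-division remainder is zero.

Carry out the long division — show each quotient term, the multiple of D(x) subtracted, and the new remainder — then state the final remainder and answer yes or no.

R(x) = 0, so D(x) is a factor of P(x). yes

Step 1: lead(9x⁴ − 36x³ + 35x² + 28x − 72) ÷ lead(D) = 9x⁴ ÷ 3x² = 3x². Subtract (3x²)·D = 9x⁴ − 24x³ + 27x². Remainder: −12x³ + 8x² + 28x − 72.
Step 2: lead(−12x³ + 8x² + 28x − 72) ÷ lead(D) = −12x³ ÷ 3x² = −4x. Subtract (−4x)·D = −12x³ + 32x² − 36x. Remainder: −24x² + 64x − 72.
Step 3: lead(−24x² + 64x − 72) ÷ lead(D) = −24x² ÷ 3x² = −8. Subtract (−8)·D = −24x² + 64x − 72. Remainder: 0.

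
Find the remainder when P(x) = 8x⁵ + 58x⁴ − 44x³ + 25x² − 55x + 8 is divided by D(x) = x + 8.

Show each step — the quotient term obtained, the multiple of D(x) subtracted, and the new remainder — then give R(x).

Step 1: lead(8x⁵ + 58x⁴ − 44x³ + 25x² − 55x + 8) ÷ lead(D) = 8x⁵ ÷ x = 8x⁴. Subtract (8x⁴)·D = 8x⁵ + 64x⁴. Remainder: −6x⁴ − 44x³ + 25x² − 55x + 8.
Step 2: lead(−6x⁴ − 44x³ + 25x² − 55x + 8) ÷ lead(D) = −6x⁴ ÷ x = −6x³. Subtract (−6x³)·D = −6x⁴ − 48x³. Remainder: 4x³ + 25x² − 55x + 8.
Step 3: lead(4x³ + 25x² − 55x + 8) ÷ lead(D) = 4x³ ÷ x = 4x². Subtract (4x²)·D = 4x³ + 32x². Remainder: −7x² − 55x + 8.
Step 4: lead(−7x² − 55x + 8) ÷ lead(D) = −7x² ÷ x = −7x. Subtract (−7x)·D = −7x² − 56x. Remainder: x + 8.
Step 5: lead(x + 8) ÷ lead(D) = x ÷ x = 1. Subtract (1)·D = x + 8. Remainder: 0.

R(x) = 0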